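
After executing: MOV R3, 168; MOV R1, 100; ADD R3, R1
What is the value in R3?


Register state trace:
  MOV R3, 168  → R3 = 168
  MOV R1, 100  → R1 = 100
  ADD R3, R1  → R3 = 168 + 100 = 268
Final: R3 = 268

268


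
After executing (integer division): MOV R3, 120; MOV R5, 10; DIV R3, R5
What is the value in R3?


Register state trace:
  MOV R3, 120  → R3 = 120
  MOV R5, 10  → R5 = 10
  DIV R3, R5  → R3 = 120 // 10 = 12
Final: R3 = 12

12


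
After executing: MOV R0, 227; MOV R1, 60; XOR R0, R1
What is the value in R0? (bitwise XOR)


Register state trace:
  MOV R0, 227  → R0 = 227 (0b11100011)
  MOV R1, 60  → R1 = 60 (0b00111100)
  XOR R0, R1  → R0 = 227 XOR 60 = 223 (0b11011111)
Final: R0 = 223

223


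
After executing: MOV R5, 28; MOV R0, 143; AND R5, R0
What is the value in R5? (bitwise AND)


Register state trace:
  MOV R5, 28  → R5 = 28 (0b00011100)
  MOV R0, 143  → R0 = 143 (0b10001111)
  AND R5, R0  → R5 = 28 AND 143 = 12 (0b00001100)
Final: R5 = 12

12


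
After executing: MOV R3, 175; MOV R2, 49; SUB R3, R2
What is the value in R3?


Register state trace:
  MOV R3, 175  → R3 = 175
  MOV R2, 49  → R2 = 49
  SUB R3, R2  → R3 = 175 - 49 = 126
Final: R3 = 126

126


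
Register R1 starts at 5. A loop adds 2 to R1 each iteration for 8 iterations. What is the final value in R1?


Starting value: R1 = 5
  Iter 1: R1 = 5 + 2 = 7
  Iter 2: R1 = 7 + 2 = 9
  Iter 3: R1 = 9 + 2 = 11
  Iter 4: R1 = 11 + 2 = 13
  Iter 5: R1 = 13 + 2 = 15
  Iter 6: R1 = 15 + 2 = 17
  Iter 7: R1 = 17 + 2 = 19
  Iter 8: R1 = 19 + 2 = 21
Final: R1 = 21

21


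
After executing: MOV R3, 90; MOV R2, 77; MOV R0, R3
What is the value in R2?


Register state trace:
  MOV R3, 90  → R3 = 90
  MOV R2, 77  → R2 = 77
  MOV R0, R3  → R0 = 90
Final: R2 = 77

77


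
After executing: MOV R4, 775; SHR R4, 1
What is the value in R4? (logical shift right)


Register state trace:
  MOV R4, 775  → R4 = 775
  SHR R4, 1  → R4 = 775 >> 1 = 775 // 2^1 = 387
Final: R4 = 387

387


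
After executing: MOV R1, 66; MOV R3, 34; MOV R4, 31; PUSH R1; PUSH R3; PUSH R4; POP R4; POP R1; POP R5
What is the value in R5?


Stack trace (top is rightmost):
  MOV R1, 66  → R1 = 66
  MOV R3, 34  → R3 = 34
  MOV R4, 31  → R4 = 31
  PUSH R1  → stack: [66]
  PUSH R3  → stack: [66, 34]
  PUSH R4  → stack: [66, 34, 31]
  POP R4  → R4 = 31, stack: [66, 34]
  POP R1  → R1 = 34, stack: [66]
  POP R5  → R5 = 66, stack: []
Final: R5 = 66

66


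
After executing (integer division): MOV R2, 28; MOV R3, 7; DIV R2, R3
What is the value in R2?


Register state trace:
  MOV R2, 28  → R2 = 28
  MOV R3, 7  → R3 = 7
  DIV R2, R3  → R2 = 28 // 7 = 4
Final: R2 = 4

4


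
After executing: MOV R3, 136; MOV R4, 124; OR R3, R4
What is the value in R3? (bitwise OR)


Register state trace:
  MOV R3, 136  → R3 = 136 (0b10001000)
  MOV R4, 124  → R4 = 124 (0b01111100)
  OR R3, R4   → R3 = 136 OR 124 = 252 (0b11111100)
Final: R3 = 252

252


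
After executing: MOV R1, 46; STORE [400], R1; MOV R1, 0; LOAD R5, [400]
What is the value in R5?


Register and memory trace:
  MOV R1, 46  → R1 = 46
  STORE [400], R1  → mem[400] = 46
  MOV R1, 0  → R1 = 0
  LOAD R5, [400]  → R5 = mem[400] = 46
Final: R5 = 46

46


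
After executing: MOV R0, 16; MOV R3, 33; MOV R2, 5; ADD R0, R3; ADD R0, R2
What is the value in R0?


Register state trace:
  MOV R0, 16  → R0 = 16
  MOV R3, 33  → R3 = 33
  MOV R2, 5  → R2 = 5
  ADD R0, R3  → R0 = 16 + 33 = 49
  ADD R0, R2  → R0 = 49 + 5 = 54
Final: R0 = 54

54


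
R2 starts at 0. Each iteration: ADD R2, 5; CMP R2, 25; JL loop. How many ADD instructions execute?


Loop trace (R2 starts at 0, target 25, step 5):
  ADD #1: R2 = 0 + 5 = 5  → 5 < 25, loop
  ADD #2: R2 = 5 + 5 = 10  → 10 < 25, loop
  ADD #3: R2 = 10 + 5 = 15  → 15 < 25, loop
  ADD #4: R2 = 15 + 5 = 20  → 20 < 25, loop
  ADD #5: R2 = 20 + 5 = 25  → 25 >= 25, exit
Total ADD instructions: 5

5


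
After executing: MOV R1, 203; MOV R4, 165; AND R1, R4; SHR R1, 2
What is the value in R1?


Register state trace:
  MOV R1, 203  → R1 = 203 (0b11001011)
  MOV R4, 165  → R4 = 165 (0b10100101)
  AND R1, R4  → R1 = 203 AND 165 = 129 (0b10000001)
  SHR R1, 2  → R1 = 129 >> 2 = 32
Final: R1 = 32

32


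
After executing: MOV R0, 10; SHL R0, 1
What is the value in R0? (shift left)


Register state trace:
  MOV R0, 10  → R0 = 10
  SHL R0, 1  → R0 = 10 << 1 = 10 * 2^1 = 20
Final: R0 = 20

20


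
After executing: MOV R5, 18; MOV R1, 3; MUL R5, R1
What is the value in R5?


Register state trace:
  MOV R5, 18  → R5 = 18
  MOV R1, 3  → R1 = 3
  MUL R5, R1  → R5 = 18 * 3 = 54
Final: R5 = 54

54


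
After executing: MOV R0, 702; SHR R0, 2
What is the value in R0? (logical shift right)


Register state trace:
  MOV R0, 702  → R0 = 702
  SHR R0, 2  → R0 = 702 >> 2 = 702 // 2^2 = 175
Final: R0 = 175

175


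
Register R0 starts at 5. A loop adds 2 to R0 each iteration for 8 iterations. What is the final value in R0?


Starting value: R0 = 5
  Iter 1: R0 = 5 + 2 = 7
  Iter 2: R0 = 7 + 2 = 9
  Iter 3: R0 = 9 + 2 = 11
  Iter 4: R0 = 11 + 2 = 13
  Iter 5: R0 = 13 + 2 = 15
  Iter 6: R0 = 15 + 2 = 17
  Iter 7: R0 = 17 + 2 = 19
  Iter 8: R0 = 19 + 2 = 21
Final: R0 = 21

21


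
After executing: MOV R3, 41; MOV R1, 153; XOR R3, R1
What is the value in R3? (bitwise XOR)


Register state trace:
  MOV R3, 41  → R3 = 41 (0b00101001)
  MOV R1, 153  → R1 = 153 (0b10011001)
  XOR R3, R1  → R3 = 41 XOR 153 = 176 (0b10110000)
Final: R3 = 176

176


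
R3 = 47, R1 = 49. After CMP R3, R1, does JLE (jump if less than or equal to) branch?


Trace:
  R3 = 47, R1 = 49
  CMP R3, R1  → compares 47 vs 49
  JLE checks: is 47 less than or equal to 49?
  47 < 49, so condition is true
Branch taken: Yes

Yes


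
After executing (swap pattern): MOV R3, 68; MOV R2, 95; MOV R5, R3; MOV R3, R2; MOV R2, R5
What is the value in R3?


Register state trace (swap pattern):
  MOV R3, 68  → R3 = 68
  MOV R2, 95  → R2 = 95
  MOV R5, R3  → R5 = 68  (save R3)
  MOV R3, R2  → R3 = 95  (R3 gets R2's value)
  MOV R2, R5  → R2 = 68  (R2 gets saved value)
Final: R3 = 95

95


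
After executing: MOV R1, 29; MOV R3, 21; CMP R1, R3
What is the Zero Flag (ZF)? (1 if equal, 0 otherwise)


Register state trace:
  MOV R1, 29  → R1 = 29
  MOV R3, 21  → R3 = 21
  CMP R1, R3  → computes 29 - 21 = 8
  Result is nonzero, so values are not equal
ZF = 0

0


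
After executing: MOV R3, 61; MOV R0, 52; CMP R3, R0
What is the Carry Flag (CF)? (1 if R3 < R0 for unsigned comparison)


Register state trace:
  MOV R3, 61  → R3 = 61
  MOV R0, 52  → R0 = 52
  CMP R3, R0  → unsigned 61 - 52: no borrow
  61 >= 52, so CF = 0
CF = 0

0


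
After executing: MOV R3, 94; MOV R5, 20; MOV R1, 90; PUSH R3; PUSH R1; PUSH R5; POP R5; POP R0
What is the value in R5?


Stack trace (top is rightmost):
  MOV R3, 94  → R3 = 94
  MOV R5, 20  → R5 = 20
  MOV R1, 90  → R1 = 90
  PUSH R3  → stack: [94]
  PUSH R1  → stack: [94, 90]
  PUSH R5  → stack: [94, 90, 20]
  POP R5  → R5 = 20, stack: [94, 90]
  POP R0  → R0 = 90, stack: [94]
Final: R5 = 20

20


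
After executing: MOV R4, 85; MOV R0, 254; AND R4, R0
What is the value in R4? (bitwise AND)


Register state trace:
  MOV R4, 85  → R4 = 85 (0b01010101)
  MOV R0, 254  → R0 = 254 (0b11111110)
  AND R4, R0  → R4 = 85 AND 254 = 84 (0b01010100)
Final: R4 = 84

84


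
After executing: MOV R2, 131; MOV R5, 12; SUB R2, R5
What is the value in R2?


Register state trace:
  MOV R2, 131  → R2 = 131
  MOV R5, 12  → R5 = 12
  SUB R2, R5  → R2 = 131 - 12 = 119
Final: R2 = 119

119


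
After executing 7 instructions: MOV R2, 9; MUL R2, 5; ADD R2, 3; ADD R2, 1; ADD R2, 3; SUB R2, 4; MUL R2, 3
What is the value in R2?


Register state trace:
  MOV R2, 9  → R2 = 9
  MUL R2, 5  → R2 = 9 * 5 = 45
  ADD R2, 3  → R2 = 45 + 3 = 48
  ADD R2, 1  → R2 = 48 + 1 = 49
  ADD R2, 3  → R2 = 49 + 3 = 52
  SUB R2, 4  → R2 = 52 - 4 = 48
  MUL R2, 3  → R2 = 48 * 3 = 144
Final: R2 = 144

144


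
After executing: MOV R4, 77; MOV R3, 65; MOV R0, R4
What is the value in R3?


Register state trace:
  MOV R4, 77  → R4 = 77
  MOV R3, 65  → R3 = 65
  MOV R0, R4  → R0 = 77
Final: R3 = 65

65


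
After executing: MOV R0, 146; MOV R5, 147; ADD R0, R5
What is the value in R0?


Register state trace:
  MOV R0, 146  → R0 = 146
  MOV R5, 147  → R5 = 147
  ADD R0, R5  → R0 = 146 + 147 = 293
Final: R0 = 293

293


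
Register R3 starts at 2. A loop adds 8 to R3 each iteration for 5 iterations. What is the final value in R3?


Starting value: R3 = 2
  Iter 1: R3 = 2 + 8 = 10
  Iter 2: R3 = 10 + 8 = 18
  Iter 3: R3 = 18 + 8 = 26
  Iter 4: R3 = 26 + 8 = 34
  Iter 5: R3 = 34 + 8 = 42
Final: R3 = 42

42


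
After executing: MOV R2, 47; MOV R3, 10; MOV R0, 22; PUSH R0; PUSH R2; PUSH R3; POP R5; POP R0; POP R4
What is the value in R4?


Stack trace (top is rightmost):
  MOV R2, 47  → R2 = 47
  MOV R3, 10  → R3 = 10
  MOV R0, 22  → R0 = 22
  PUSH R0  → stack: [22]
  PUSH R2  → stack: [22, 47]
  PUSH R3  → stack: [22, 47, 10]
  POP R5  → R5 = 10, stack: [22, 47]
  POP R0  → R0 = 47, stack: [22]
  POP R4  → R4 = 22, stack: []
Final: R4 = 22

22


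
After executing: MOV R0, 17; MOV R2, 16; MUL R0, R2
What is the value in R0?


Register state trace:
  MOV R0, 17  → R0 = 17
  MOV R2, 16  → R2 = 16
  MUL R0, R2  → R0 = 17 * 16 = 272
Final: R0 = 272

272


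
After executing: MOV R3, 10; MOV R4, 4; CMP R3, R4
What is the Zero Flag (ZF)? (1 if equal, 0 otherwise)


Register state trace:
  MOV R3, 10  → R3 = 10
  MOV R4, 4  → R4 = 4
  CMP R3, R4  → computes 10 - 4 = 6
  Result is nonzero, so values are not equal
ZF = 0

0


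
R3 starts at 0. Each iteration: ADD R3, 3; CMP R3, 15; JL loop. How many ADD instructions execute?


Loop trace (R3 starts at 0, target 15, step 3):
  ADD #1: R3 = 0 + 3 = 3  → 3 < 15, loop
  ADD #2: R3 = 3 + 3 = 6  → 6 < 15, loop
  ADD #3: R3 = 6 + 3 = 9  → 9 < 15, loop
  ADD #4: R3 = 9 + 3 = 12  → 12 < 15, loop
  ADD #5: R3 = 12 + 3 = 15  → 15 >= 15, exit
Total ADD instructions: 5

5


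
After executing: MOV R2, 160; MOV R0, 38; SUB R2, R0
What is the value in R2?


Register state trace:
  MOV R2, 160  → R2 = 160
  MOV R0, 38  → R0 = 38
  SUB R2, R0  → R2 = 160 - 38 = 122
Final: R2 = 122

122


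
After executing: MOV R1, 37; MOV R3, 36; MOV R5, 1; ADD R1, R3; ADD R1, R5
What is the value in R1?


Register state trace:
  MOV R1, 37  → R1 = 37
  MOV R3, 36  → R3 = 36
  MOV R5, 1  → R5 = 1
  ADD R1, R3  → R1 = 37 + 36 = 73
  ADD R1, R5  → R1 = 73 + 1 = 74
Final: R1 = 74

74


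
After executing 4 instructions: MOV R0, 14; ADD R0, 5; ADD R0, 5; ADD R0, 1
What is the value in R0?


Register state trace:
  MOV R0, 14  → R0 = 14
  ADD R0, 5  → R0 = 14 + 5 = 19
  ADD R0, 5  → R0 = 19 + 5 = 24
  ADD R0, 1  → R0 = 24 + 1 = 25
Final: R0 = 25

25


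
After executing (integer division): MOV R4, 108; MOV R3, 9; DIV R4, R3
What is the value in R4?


Register state trace:
  MOV R4, 108  → R4 = 108
  MOV R3, 9  → R3 = 9
  DIV R4, R3  → R4 = 108 // 9 = 12
Final: R4 = 12

12


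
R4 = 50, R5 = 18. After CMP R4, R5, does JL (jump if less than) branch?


Trace:
  R4 = 50, R5 = 18
  CMP R4, R5  → compares 50 vs 18
  JL checks: is 50 less than 18?
  50 > 18, so condition is false
Branch taken: No

No


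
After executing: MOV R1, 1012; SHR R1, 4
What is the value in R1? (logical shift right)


Register state trace:
  MOV R1, 1012  → R1 = 1012
  SHR R1, 4  → R1 = 1012 >> 4 = 1012 // 2^4 = 63
Final: R1 = 63

63


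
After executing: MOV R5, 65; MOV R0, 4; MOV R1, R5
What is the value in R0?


Register state trace:
  MOV R5, 65  → R5 = 65
  MOV R0, 4  → R0 = 4
  MOV R1, R5  → R1 = 65
Final: R0 = 4

4


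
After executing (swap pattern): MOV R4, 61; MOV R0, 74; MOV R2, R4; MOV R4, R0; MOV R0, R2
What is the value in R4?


Register state trace (swap pattern):
  MOV R4, 61  → R4 = 61
  MOV R0, 74  → R0 = 74
  MOV R2, R4  → R2 = 61  (save R4)
  MOV R4, R0  → R4 = 74  (R4 gets R0's value)
  MOV R0, R2  → R0 = 61  (R0 gets saved value)
Final: R4 = 74

74


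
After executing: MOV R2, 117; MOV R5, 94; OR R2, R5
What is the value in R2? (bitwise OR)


Register state trace:
  MOV R2, 117  → R2 = 117 (0b01110101)
  MOV R5, 94  → R5 = 94 (0b01011110)
  OR R2, R5   → R2 = 117 OR 94 = 127 (0b01111111)
Final: R2 = 127

127


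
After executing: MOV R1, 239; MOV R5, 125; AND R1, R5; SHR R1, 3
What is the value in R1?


Register state trace:
  MOV R1, 239  → R1 = 239 (0b11101111)
  MOV R5, 125  → R5 = 125 (0b01111101)
  AND R1, R5  → R1 = 239 AND 125 = 109 (0b01101101)
  SHR R1, 3  → R1 = 109 >> 3 = 13
Final: R1 = 13

13


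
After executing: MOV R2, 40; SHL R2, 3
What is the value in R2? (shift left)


Register state trace:
  MOV R2, 40  → R2 = 40
  SHL R2, 3  → R2 = 40 << 3 = 40 * 2^3 = 320
Final: R2 = 320

320


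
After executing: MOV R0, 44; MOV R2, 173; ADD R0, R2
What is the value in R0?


Register state trace:
  MOV R0, 44  → R0 = 44
  MOV R2, 173  → R2 = 173
  ADD R0, R2  → R0 = 44 + 173 = 217
Final: R0 = 217

217


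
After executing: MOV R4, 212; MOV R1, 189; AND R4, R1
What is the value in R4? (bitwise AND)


Register state trace:
  MOV R4, 212  → R4 = 212 (0b11010100)
  MOV R1, 189  → R1 = 189 (0b10111101)
  AND R4, R1  → R4 = 212 AND 189 = 148 (0b10010100)
Final: R4 = 148

148


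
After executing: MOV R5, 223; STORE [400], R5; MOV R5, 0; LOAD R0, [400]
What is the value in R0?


Register and memory trace:
  MOV R5, 223  → R5 = 223
  STORE [400], R5  → mem[400] = 223
  MOV R5, 0  → R5 = 0
  LOAD R0, [400]  → R0 = mem[400] = 223
Final: R0 = 223

223


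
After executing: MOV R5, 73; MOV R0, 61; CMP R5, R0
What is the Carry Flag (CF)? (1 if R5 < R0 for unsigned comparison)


Register state trace:
  MOV R5, 73  → R5 = 73
  MOV R0, 61  → R0 = 61
  CMP R5, R0  → unsigned 73 - 61: no borrow
  73 >= 61, so CF = 0
CF = 0

0


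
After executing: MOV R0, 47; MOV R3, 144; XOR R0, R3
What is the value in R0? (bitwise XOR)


Register state trace:
  MOV R0, 47  → R0 = 47 (0b00101111)
  MOV R3, 144  → R3 = 144 (0b10010000)
  XOR R0, R3  → R0 = 47 XOR 144 = 191 (0b10111111)
Final: R0 = 191

191


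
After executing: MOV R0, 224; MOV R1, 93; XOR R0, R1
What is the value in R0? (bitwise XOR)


Register state trace:
  MOV R0, 224  → R0 = 224 (0b11100000)
  MOV R1, 93  → R1 = 93 (0b01011101)
  XOR R0, R1  → R0 = 224 XOR 93 = 189 (0b10111101)
Final: R0 = 189

189


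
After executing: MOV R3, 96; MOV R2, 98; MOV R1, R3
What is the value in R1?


Register state trace:
  MOV R3, 96  → R3 = 96
  MOV R2, 98  → R2 = 98
  MOV R1, R3  → R1 = 96
Final: R1 = 96

96


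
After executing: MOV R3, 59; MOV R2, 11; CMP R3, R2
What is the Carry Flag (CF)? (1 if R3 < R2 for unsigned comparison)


Register state trace:
  MOV R3, 59  → R3 = 59
  MOV R2, 11  → R2 = 11
  CMP R3, R2  → unsigned 59 - 11: no borrow
  59 >= 11, so CF = 0
CF = 0

0


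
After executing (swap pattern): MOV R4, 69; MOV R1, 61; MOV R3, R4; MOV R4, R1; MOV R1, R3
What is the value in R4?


Register state trace (swap pattern):
  MOV R4, 69  → R4 = 69
  MOV R1, 61  → R1 = 61
  MOV R3, R4  → R3 = 69  (save R4)
  MOV R4, R1  → R4 = 61  (R4 gets R1's value)
  MOV R1, R3  → R1 = 69  (R1 gets saved value)
Final: R4 = 61

61


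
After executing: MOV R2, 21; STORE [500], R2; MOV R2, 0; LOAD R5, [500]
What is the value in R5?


Register and memory trace:
  MOV R2, 21  → R2 = 21
  STORE [500], R2  → mem[500] = 21
  MOV R2, 0  → R2 = 0
  LOAD R5, [500]  → R5 = mem[500] = 21
Final: R5 = 21

21


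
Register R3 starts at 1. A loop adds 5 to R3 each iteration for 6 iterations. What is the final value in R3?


Starting value: R3 = 1
  Iter 1: R3 = 1 + 5 = 6
  Iter 2: R3 = 6 + 5 = 11
  Iter 3: R3 = 11 + 5 = 16
  Iter 4: R3 = 16 + 5 = 21
  Iter 5: R3 = 21 + 5 = 26
  Iter 6: R3 = 26 + 5 = 31
Final: R3 = 31

31


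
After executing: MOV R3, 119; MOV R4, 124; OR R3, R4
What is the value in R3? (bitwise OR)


Register state trace:
  MOV R3, 119  → R3 = 119 (0b01110111)
  MOV R4, 124  → R4 = 124 (0b01111100)
  OR R3, R4   → R3 = 119 OR 124 = 127 (0b01111111)
Final: R3 = 127

127


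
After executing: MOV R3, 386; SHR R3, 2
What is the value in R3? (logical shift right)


Register state trace:
  MOV R3, 386  → R3 = 386
  SHR R3, 2  → R3 = 386 >> 2 = 386 // 2^2 = 96
Final: R3 = 96

96


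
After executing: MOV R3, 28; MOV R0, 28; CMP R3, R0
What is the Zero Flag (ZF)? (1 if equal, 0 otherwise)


Register state trace:
  MOV R3, 28  → R3 = 28
  MOV R0, 28  → R0 = 28
  CMP R3, R0  → computes 28 - 28 = 0
  Result is zero, so values are equal
ZF = 1

1


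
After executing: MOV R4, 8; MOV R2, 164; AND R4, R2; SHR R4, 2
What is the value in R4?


Register state trace:
  MOV R4, 8  → R4 = 8 (0b00001000)
  MOV R2, 164  → R2 = 164 (0b10100100)
  AND R4, R2  → R4 = 8 AND 164 = 0 (0b00000000)
  SHR R4, 2  → R4 = 0 >> 2 = 0
Final: R4 = 0

0


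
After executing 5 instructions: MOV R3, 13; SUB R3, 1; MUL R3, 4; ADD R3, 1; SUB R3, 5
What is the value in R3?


Register state trace:
  MOV R3, 13  → R3 = 13
  SUB R3, 1  → R3 = 13 - 1 = 12
  MUL R3, 4  → R3 = 12 * 4 = 48
  ADD R3, 1  → R3 = 48 + 1 = 49
  SUB R3, 5  → R3 = 49 - 5 = 44
Final: R3 = 44

44


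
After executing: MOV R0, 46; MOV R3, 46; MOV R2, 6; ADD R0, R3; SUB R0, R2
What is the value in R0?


Register state trace:
  MOV R0, 46  → R0 = 46
  MOV R3, 46  → R3 = 46
  MOV R2, 6  → R2 = 6
  ADD R0, R3  → R0 = 46 + 46 = 92
  SUB R0, R2  → R0 = 92 - 6 = 86
Final: R0 = 86

86


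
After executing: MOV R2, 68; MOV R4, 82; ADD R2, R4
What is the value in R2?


Register state trace:
  MOV R2, 68  → R2 = 68
  MOV R4, 82  → R4 = 82
  ADD R2, R4  → R2 = 68 + 82 = 150
Final: R2 = 150

150


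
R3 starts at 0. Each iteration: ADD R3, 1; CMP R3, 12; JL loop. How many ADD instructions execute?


Loop trace (R3 starts at 0, target 12, step 1):
  ADD #1: R3 = 0 + 1 = 1  → 1 < 12, loop
  ADD #2: R3 = 1 + 1 = 2  → 2 < 12, loop
  ADD #3: R3 = 2 + 1 = 3  → 3 < 12, loop
  ADD #4: R3 = 3 + 1 = 4  → 4 < 12, loop
  ADD #5: R3 = 4 + 1 = 5  → 5 < 12, loop
  ADD #6: R3 = 5 + 1 = 6  → 6 < 12, loop
  ADD #7: R3 = 6 + 1 = 7  → 7 < 12, loop
  ADD #8: R3 = 7 + 1 = 8  → 8 < 12, loop
  ADD #9: R3 = 8 + 1 = 9  → 9 < 12, loop
  ADD #10: R3 = 9 + 1 = 10  → 10 < 12, loop
  ADD #11: R3 = 10 + 1 = 11  → 11 < 12, loop
  ADD #12: R3 = 11 + 1 = 12  → 12 >= 12, exit
Total ADD instructions: 12

12


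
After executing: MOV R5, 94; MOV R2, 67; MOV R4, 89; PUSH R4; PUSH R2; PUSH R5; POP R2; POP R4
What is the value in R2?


Stack trace (top is rightmost):
  MOV R5, 94  → R5 = 94
  MOV R2, 67  → R2 = 67
  MOV R4, 89  → R4 = 89
  PUSH R4  → stack: [89]
  PUSH R2  → stack: [89, 67]
  PUSH R5  → stack: [89, 67, 94]
  POP R2  → R2 = 94, stack: [89, 67]
  POP R4  → R4 = 67, stack: [89]
Final: R2 = 94

94


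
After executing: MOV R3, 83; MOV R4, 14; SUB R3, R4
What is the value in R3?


Register state trace:
  MOV R3, 83  → R3 = 83
  MOV R4, 14  → R4 = 14
  SUB R3, R4  → R3 = 83 - 14 = 69
Final: R3 = 69

69


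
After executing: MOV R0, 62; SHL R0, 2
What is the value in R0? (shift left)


Register state trace:
  MOV R0, 62  → R0 = 62
  SHL R0, 2  → R0 = 62 << 2 = 62 * 2^2 = 248
Final: R0 = 248

248


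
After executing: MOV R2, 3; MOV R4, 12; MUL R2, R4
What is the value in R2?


Register state trace:
  MOV R2, 3  → R2 = 3
  MOV R4, 12  → R4 = 12
  MUL R2, R4  → R2 = 3 * 12 = 36
Final: R2 = 36

36


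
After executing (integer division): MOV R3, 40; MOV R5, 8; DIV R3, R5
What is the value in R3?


Register state trace:
  MOV R3, 40  → R3 = 40
  MOV R5, 8  → R5 = 8
  DIV R3, R5  → R3 = 40 // 8 = 5
Final: R3 = 5

5


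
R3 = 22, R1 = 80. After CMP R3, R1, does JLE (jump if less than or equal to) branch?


Trace:
  R3 = 22, R1 = 80
  CMP R3, R1  → compares 22 vs 80
  JLE checks: is 22 less than or equal to 80?
  22 < 80, so condition is true
Branch taken: Yes

Yes


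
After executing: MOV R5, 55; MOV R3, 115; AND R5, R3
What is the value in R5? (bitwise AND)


Register state trace:
  MOV R5, 55  → R5 = 55 (0b00110111)
  MOV R3, 115  → R3 = 115 (0b01110011)
  AND R5, R3  → R5 = 55 AND 115 = 51 (0b00110011)
Final: R5 = 51

51


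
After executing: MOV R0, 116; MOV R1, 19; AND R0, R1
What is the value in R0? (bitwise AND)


Register state trace:
  MOV R0, 116  → R0 = 116 (0b01110100)
  MOV R1, 19  → R1 = 19 (0b00010011)
  AND R0, R1  → R0 = 116 AND 19 = 16 (0b00010000)
Final: R0 = 16

16


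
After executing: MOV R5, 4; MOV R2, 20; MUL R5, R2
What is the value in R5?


Register state trace:
  MOV R5, 4  → R5 = 4
  MOV R2, 20  → R2 = 20
  MUL R5, R2  → R5 = 4 * 20 = 80
Final: R5 = 80

80


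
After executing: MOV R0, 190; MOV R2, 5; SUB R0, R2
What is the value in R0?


Register state trace:
  MOV R0, 190  → R0 = 190
  MOV R2, 5  → R2 = 5
  SUB R0, R2  → R0 = 190 - 5 = 185
Final: R0 = 185

185


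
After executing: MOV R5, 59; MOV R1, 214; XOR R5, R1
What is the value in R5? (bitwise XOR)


Register state trace:
  MOV R5, 59  → R5 = 59 (0b00111011)
  MOV R1, 214  → R1 = 214 (0b11010110)
  XOR R5, R1  → R5 = 59 XOR 214 = 237 (0b11101101)
Final: R5 = 237

237


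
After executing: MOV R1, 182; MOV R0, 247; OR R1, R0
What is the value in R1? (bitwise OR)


Register state trace:
  MOV R1, 182  → R1 = 182 (0b10110110)
  MOV R0, 247  → R0 = 247 (0b11110111)
  OR R1, R0   → R1 = 182 OR 247 = 247 (0b11110111)
Final: R1 = 247

247


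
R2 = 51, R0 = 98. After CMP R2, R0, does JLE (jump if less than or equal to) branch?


Trace:
  R2 = 51, R0 = 98
  CMP R2, R0  → compares 51 vs 98
  JLE checks: is 51 less than or equal to 98?
  51 < 98, so condition is true
Branch taken: Yes

Yes


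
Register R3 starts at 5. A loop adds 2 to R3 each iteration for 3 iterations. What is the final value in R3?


Starting value: R3 = 5
  Iter 1: R3 = 5 + 2 = 7
  Iter 2: R3 = 7 + 2 = 9
  Iter 3: R3 = 9 + 2 = 11
Final: R3 = 11

11


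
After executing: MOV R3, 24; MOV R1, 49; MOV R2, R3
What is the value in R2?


Register state trace:
  MOV R3, 24  → R3 = 24
  MOV R1, 49  → R1 = 49
  MOV R2, R3  → R2 = 24
Final: R2 = 24

24


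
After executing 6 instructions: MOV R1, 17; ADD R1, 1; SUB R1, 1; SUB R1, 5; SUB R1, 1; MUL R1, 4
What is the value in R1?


Register state trace:
  MOV R1, 17  → R1 = 17
  ADD R1, 1  → R1 = 17 + 1 = 18
  SUB R1, 1  → R1 = 18 - 1 = 17
  SUB R1, 5  → R1 = 17 - 5 = 12
  SUB R1, 1  → R1 = 12 - 1 = 11
  MUL R1, 4  → R1 = 11 * 4 = 44
Final: R1 = 44

44


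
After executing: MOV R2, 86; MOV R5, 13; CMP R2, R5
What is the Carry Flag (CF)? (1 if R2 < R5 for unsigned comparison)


Register state trace:
  MOV R2, 86  → R2 = 86
  MOV R5, 13  → R5 = 13
  CMP R2, R5  → unsigned 86 - 13: no borrow
  86 >= 13, so CF = 0
CF = 0

0


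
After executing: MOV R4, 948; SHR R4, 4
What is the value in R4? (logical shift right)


Register state trace:
  MOV R4, 948  → R4 = 948
  SHR R4, 4  → R4 = 948 >> 4 = 948 // 2^4 = 59
Final: R4 = 59

59


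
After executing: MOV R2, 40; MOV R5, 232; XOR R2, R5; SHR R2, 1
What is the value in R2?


Register state trace:
  MOV R2, 40  → R2 = 40 (0b00101000)
  MOV R5, 232  → R5 = 232 (0b11101000)
  XOR R2, R5  → R2 = 40 XOR 232 = 192 (0b11000000)
  SHR R2, 1  → R2 = 192 >> 1 = 96
Final: R2 = 96

96


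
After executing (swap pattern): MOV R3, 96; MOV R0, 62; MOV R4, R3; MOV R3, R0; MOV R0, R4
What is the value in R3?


Register state trace (swap pattern):
  MOV R3, 96  → R3 = 96
  MOV R0, 62  → R0 = 62
  MOV R4, R3  → R4 = 96  (save R3)
  MOV R3, R0  → R3 = 62  (R3 gets R0's value)
  MOV R0, R4  → R0 = 96  (R0 gets saved value)
Final: R3 = 62

62


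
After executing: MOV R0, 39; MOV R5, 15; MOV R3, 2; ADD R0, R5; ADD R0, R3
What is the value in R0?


Register state trace:
  MOV R0, 39  → R0 = 39
  MOV R5, 15  → R5 = 15
  MOV R3, 2  → R3 = 2
  ADD R0, R5  → R0 = 39 + 15 = 54
  ADD R0, R3  → R0 = 54 + 2 = 56
Final: R0 = 56

56


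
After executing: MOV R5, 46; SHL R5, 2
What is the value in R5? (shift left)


Register state trace:
  MOV R5, 46  → R5 = 46
  SHL R5, 2  → R5 = 46 << 2 = 46 * 2^2 = 184
Final: R5 = 184

184


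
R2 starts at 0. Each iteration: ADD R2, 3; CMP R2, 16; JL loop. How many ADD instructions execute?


Loop trace (R2 starts at 0, target 16, step 3):
  ADD #1: R2 = 0 + 3 = 3  → 3 < 16, loop
  ADD #2: R2 = 3 + 3 = 6  → 6 < 16, loop
  ADD #3: R2 = 6 + 3 = 9  → 9 < 16, loop
  ADD #4: R2 = 9 + 3 = 12  → 12 < 16, loop
  ADD #5: R2 = 12 + 3 = 15  → 15 < 16, loop
  ADD #6: R2 = 15 + 3 = 18  → 18 >= 16, exit
Total ADD instructions: 6

6


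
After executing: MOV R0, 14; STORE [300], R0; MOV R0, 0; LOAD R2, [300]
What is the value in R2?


Register and memory trace:
  MOV R0, 14  → R0 = 14
  STORE [300], R0  → mem[300] = 14
  MOV R0, 0  → R0 = 0
  LOAD R2, [300]  → R2 = mem[300] = 14
Final: R2 = 14

14


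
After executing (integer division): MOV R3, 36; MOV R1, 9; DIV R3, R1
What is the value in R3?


Register state trace:
  MOV R3, 36  → R3 = 36
  MOV R1, 9  → R1 = 9
  DIV R3, R1  → R3 = 36 // 9 = 4
Final: R3 = 4

4


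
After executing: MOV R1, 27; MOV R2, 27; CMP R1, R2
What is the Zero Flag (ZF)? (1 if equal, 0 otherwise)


Register state trace:
  MOV R1, 27  → R1 = 27
  MOV R2, 27  → R2 = 27
  CMP R1, R2  → computes 27 - 27 = 0
  Result is zero, so values are equal
ZF = 1

1


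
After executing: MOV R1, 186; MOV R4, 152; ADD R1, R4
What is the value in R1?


Register state trace:
  MOV R1, 186  → R1 = 186
  MOV R4, 152  → R4 = 152
  ADD R1, R4  → R1 = 186 + 152 = 338
Final: R1 = 338

338


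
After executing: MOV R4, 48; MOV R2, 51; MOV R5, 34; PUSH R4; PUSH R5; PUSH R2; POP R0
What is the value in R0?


Stack trace (top is rightmost):
  MOV R4, 48  → R4 = 48
  MOV R2, 51  → R2 = 51
  MOV R5, 34  → R5 = 34
  PUSH R4  → stack: [48]
  PUSH R5  → stack: [48, 34]
  PUSH R2  → stack: [48, 34, 51]
  POP R0  → R0 = 51, stack: [48, 34]
Final: R0 = 51

51


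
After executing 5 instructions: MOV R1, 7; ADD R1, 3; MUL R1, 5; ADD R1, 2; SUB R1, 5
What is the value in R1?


Register state trace:
  MOV R1, 7  → R1 = 7
  ADD R1, 3  → R1 = 7 + 3 = 10
  MUL R1, 5  → R1 = 10 * 5 = 50
  ADD R1, 2  → R1 = 50 + 2 = 52
  SUB R1, 5  → R1 = 52 - 5 = 47
Final: R1 = 47

47


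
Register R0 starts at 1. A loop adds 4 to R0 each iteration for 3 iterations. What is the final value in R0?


Starting value: R0 = 1
  Iter 1: R0 = 1 + 4 = 5
  Iter 2: R0 = 5 + 4 = 9
  Iter 3: R0 = 9 + 4 = 13
Final: R0 = 13

13


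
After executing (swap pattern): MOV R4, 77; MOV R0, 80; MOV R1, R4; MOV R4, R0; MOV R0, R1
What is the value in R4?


Register state trace (swap pattern):
  MOV R4, 77  → R4 = 77
  MOV R0, 80  → R0 = 80
  MOV R1, R4  → R1 = 77  (save R4)
  MOV R4, R0  → R4 = 80  (R4 gets R0's value)
  MOV R0, R1  → R0 = 77  (R0 gets saved value)
Final: R4 = 80

80


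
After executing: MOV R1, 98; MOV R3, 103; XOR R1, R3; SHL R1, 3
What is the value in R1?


Register state trace:
  MOV R1, 98  → R1 = 98 (0b01100010)
  MOV R3, 103  → R3 = 103 (0b01100111)
  XOR R1, R3  → R1 = 98 XOR 103 = 5 (0b00000101)
  SHL R1, 3  → R1 = 5 << 3 = 40
Final: R1 = 40

40


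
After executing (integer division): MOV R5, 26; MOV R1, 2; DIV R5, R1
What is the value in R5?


Register state trace:
  MOV R5, 26  → R5 = 26
  MOV R1, 2  → R1 = 2
  DIV R5, R1  → R5 = 26 // 2 = 13
Final: R5 = 13

13


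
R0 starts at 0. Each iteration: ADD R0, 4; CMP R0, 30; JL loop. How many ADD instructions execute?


Loop trace (R0 starts at 0, target 30, step 4):
  ADD #1: R0 = 0 + 4 = 4  → 4 < 30, loop
  ADD #2: R0 = 4 + 4 = 8  → 8 < 30, loop
  ADD #3: R0 = 8 + 4 = 12  → 12 < 30, loop
  ADD #4: R0 = 12 + 4 = 16  → 16 < 30, loop
  ADD #5: R0 = 16 + 4 = 20  → 20 < 30, loop
  ADD #6: R0 = 20 + 4 = 24  → 24 < 30, loop
  ADD #7: R0 = 24 + 4 = 28  → 28 < 30, loop
  ADD #8: R0 = 28 + 4 = 32  → 32 >= 30, exit
Total ADD instructions: 8

8


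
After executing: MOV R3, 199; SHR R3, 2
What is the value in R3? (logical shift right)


Register state trace:
  MOV R3, 199  → R3 = 199
  SHR R3, 2  → R3 = 199 >> 2 = 199 // 2^2 = 49
Final: R3 = 49

49


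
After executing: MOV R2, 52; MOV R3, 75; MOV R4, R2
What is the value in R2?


Register state trace:
  MOV R2, 52  → R2 = 52
  MOV R3, 75  → R3 = 75
  MOV R4, R2  → R4 = 52
Final: R2 = 52

52


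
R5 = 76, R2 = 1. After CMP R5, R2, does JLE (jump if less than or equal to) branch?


Trace:
  R5 = 76, R2 = 1
  CMP R5, R2  → compares 76 vs 1
  JLE checks: is 76 less than or equal to 1?
  76 > 1, so condition is false
Branch taken: No

No


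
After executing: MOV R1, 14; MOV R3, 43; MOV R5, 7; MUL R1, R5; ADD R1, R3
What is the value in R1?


Register state trace:
  MOV R1, 14  → R1 = 14
  MOV R3, 43  → R3 = 43
  MOV R5, 7  → R5 = 7
  MUL R1, R5  → R1 = 14 * 7 = 98
  ADD R1, R3  → R1 = 98 + 43 = 141
Final: R1 = 141

141


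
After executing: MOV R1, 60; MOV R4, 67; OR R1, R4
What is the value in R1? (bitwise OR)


Register state trace:
  MOV R1, 60  → R1 = 60 (0b00111100)
  MOV R4, 67  → R4 = 67 (0b01000011)
  OR R1, R4   → R1 = 60 OR 67 = 127 (0b01111111)
Final: R1 = 127

127


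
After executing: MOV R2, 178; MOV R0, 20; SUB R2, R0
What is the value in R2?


Register state trace:
  MOV R2, 178  → R2 = 178
  MOV R0, 20  → R0 = 20
  SUB R2, R0  → R2 = 178 - 20 = 158
Final: R2 = 158

158


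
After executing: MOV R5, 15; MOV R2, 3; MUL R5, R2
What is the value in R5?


Register state trace:
  MOV R5, 15  → R5 = 15
  MOV R2, 3  → R2 = 3
  MUL R5, R2  → R5 = 15 * 3 = 45
Final: R5 = 45

45


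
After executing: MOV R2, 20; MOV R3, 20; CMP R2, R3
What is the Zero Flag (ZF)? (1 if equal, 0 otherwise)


Register state trace:
  MOV R2, 20  → R2 = 20
  MOV R3, 20  → R3 = 20
  CMP R2, R3  → computes 20 - 20 = 0
  Result is zero, so values are equal
ZF = 1

1


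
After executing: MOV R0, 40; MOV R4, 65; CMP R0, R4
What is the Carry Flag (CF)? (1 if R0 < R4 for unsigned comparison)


Register state trace:
  MOV R0, 40  → R0 = 40
  MOV R4, 65  → R4 = 65
  CMP R0, R4  → unsigned 40 - 65: borrow occurs
  40 < 65, so CF = 1
CF = 1

1


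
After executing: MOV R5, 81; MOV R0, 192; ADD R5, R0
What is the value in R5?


Register state trace:
  MOV R5, 81  → R5 = 81
  MOV R0, 192  → R0 = 192
  ADD R5, R0  → R5 = 81 + 192 = 273
Final: R5 = 273

273


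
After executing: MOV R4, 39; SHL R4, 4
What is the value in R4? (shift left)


Register state trace:
  MOV R4, 39  → R4 = 39
  SHL R4, 4  → R4 = 39 << 4 = 39 * 2^4 = 624
Final: R4 = 624

624


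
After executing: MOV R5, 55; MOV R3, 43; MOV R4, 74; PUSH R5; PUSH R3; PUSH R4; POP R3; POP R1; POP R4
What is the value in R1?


Stack trace (top is rightmost):
  MOV R5, 55  → R5 = 55
  MOV R3, 43  → R3 = 43
  MOV R4, 74  → R4 = 74
  PUSH R5  → stack: [55]
  PUSH R3  → stack: [55, 43]
  PUSH R4  → stack: [55, 43, 74]
  POP R3  → R3 = 74, stack: [55, 43]
  POP R1  → R1 = 43, stack: [55]
  POP R4  → R4 = 55, stack: []
Final: R1 = 43

43


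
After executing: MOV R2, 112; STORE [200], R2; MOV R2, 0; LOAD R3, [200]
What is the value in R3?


Register and memory trace:
  MOV R2, 112  → R2 = 112
  STORE [200], R2  → mem[200] = 112
  MOV R2, 0  → R2 = 0
  LOAD R3, [200]  → R3 = mem[200] = 112
Final: R3 = 112

112


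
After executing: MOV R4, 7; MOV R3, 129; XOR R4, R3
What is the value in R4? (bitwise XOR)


Register state trace:
  MOV R4, 7  → R4 = 7 (0b00000111)
  MOV R3, 129  → R3 = 129 (0b10000001)
  XOR R4, R3  → R4 = 7 XOR 129 = 134 (0b10000110)
Final: R4 = 134

134


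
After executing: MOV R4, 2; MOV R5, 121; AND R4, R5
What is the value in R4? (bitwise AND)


Register state trace:
  MOV R4, 2  → R4 = 2 (0b00000010)
  MOV R5, 121  → R5 = 121 (0b01111001)
  AND R4, R5  → R4 = 2 AND 121 = 0 (0b00000000)
Final: R4 = 0

0


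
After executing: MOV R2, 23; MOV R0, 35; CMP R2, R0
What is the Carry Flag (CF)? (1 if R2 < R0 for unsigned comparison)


Register state trace:
  MOV R2, 23  → R2 = 23
  MOV R0, 35  → R0 = 35
  CMP R2, R0  → unsigned 23 - 35: borrow occurs
  23 < 35, so CF = 1
CF = 1

1


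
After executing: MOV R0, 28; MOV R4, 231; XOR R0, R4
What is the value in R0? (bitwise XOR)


Register state trace:
  MOV R0, 28  → R0 = 28 (0b00011100)
  MOV R4, 231  → R4 = 231 (0b11100111)
  XOR R0, R4  → R0 = 28 XOR 231 = 251 (0b11111011)
Final: R0 = 251

251


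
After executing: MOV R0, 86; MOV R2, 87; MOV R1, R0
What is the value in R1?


Register state trace:
  MOV R0, 86  → R0 = 86
  MOV R2, 87  → R2 = 87
  MOV R1, R0  → R1 = 86
Final: R1 = 86

86


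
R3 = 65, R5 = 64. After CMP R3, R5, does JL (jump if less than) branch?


Trace:
  R3 = 65, R5 = 64
  CMP R3, R5  → compares 65 vs 64
  JL checks: is 65 less than 64?
  65 > 64, so condition is false
Branch taken: No

No


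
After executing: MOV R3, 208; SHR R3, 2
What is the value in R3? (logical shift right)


Register state trace:
  MOV R3, 208  → R3 = 208
  SHR R3, 2  → R3 = 208 >> 2 = 208 // 2^2 = 52
Final: R3 = 52

52


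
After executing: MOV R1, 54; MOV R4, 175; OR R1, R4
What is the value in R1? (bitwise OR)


Register state trace:
  MOV R1, 54  → R1 = 54 (0b00110110)
  MOV R4, 175  → R4 = 175 (0b10101111)
  OR R1, R4   → R1 = 54 OR 175 = 191 (0b10111111)
Final: R1 = 191

191


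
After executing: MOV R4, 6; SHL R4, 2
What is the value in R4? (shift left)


Register state trace:
  MOV R4, 6  → R4 = 6
  SHL R4, 2  → R4 = 6 << 2 = 6 * 2^2 = 24
Final: R4 = 24

24


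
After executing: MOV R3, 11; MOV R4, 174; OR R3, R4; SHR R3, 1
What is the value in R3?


Register state trace:
  MOV R3, 11  → R3 = 11 (0b00001011)
  MOV R4, 174  → R4 = 174 (0b10101110)
  OR R3, R4  → R3 = 11 OR 174 = 175 (0b10101111)
  SHR R3, 1  → R3 = 175 >> 1 = 87
Final: R3 = 87

87


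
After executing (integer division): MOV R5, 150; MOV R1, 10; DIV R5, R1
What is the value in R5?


Register state trace:
  MOV R5, 150  → R5 = 150
  MOV R1, 10  → R1 = 10
  DIV R5, R1  → R5 = 150 // 10 = 15
Final: R5 = 15

15


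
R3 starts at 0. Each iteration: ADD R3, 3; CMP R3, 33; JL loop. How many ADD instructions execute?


Loop trace (R3 starts at 0, target 33, step 3):
  ADD #1: R3 = 0 + 3 = 3  → 3 < 33, loop
  ADD #2: R3 = 3 + 3 = 6  → 6 < 33, loop
  ADD #3: R3 = 6 + 3 = 9  → 9 < 33, loop
  ADD #4: R3 = 9 + 3 = 12  → 12 < 33, loop
  ADD #5: R3 = 12 + 3 = 15  → 15 < 33, loop
  ADD #6: R3 = 15 + 3 = 18  → 18 < 33, loop
  ADD #7: R3 = 18 + 3 = 21  → 21 < 33, loop
  ADD #8: R3 = 21 + 3 = 24  → 24 < 33, loop
  ADD #9: R3 = 24 + 3 = 27  → 27 < 33, loop
  ADD #10: R3 = 27 + 3 = 30  → 30 < 33, loop
  ADD #11: R3 = 30 + 3 = 33  → 33 >= 33, exit
Total ADD instructions: 11

11


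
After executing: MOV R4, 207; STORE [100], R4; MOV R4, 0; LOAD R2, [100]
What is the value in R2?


Register and memory trace:
  MOV R4, 207  → R4 = 207
  STORE [100], R4  → mem[100] = 207
  MOV R4, 0  → R4 = 0
  LOAD R2, [100]  → R2 = mem[100] = 207
Final: R2 = 207

207


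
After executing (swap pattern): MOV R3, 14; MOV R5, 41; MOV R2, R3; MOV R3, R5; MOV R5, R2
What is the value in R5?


Register state trace (swap pattern):
  MOV R3, 14  → R3 = 14
  MOV R5, 41  → R5 = 41
  MOV R2, R3  → R2 = 14  (save R3)
  MOV R3, R5  → R3 = 41  (R3 gets R5's value)
  MOV R5, R2  → R5 = 14  (R5 gets saved value)
Final: R5 = 14

14


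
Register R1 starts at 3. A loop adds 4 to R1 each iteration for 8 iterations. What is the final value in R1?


Starting value: R1 = 3
  Iter 1: R1 = 3 + 4 = 7
  Iter 2: R1 = 7 + 4 = 11
  Iter 3: R1 = 11 + 4 = 15
  Iter 4: R1 = 15 + 4 = 19
  Iter 5: R1 = 19 + 4 = 23
  Iter 6: R1 = 23 + 4 = 27
  Iter 7: R1 = 27 + 4 = 31
  Iter 8: R1 = 31 + 4 = 35
Final: R1 = 35

35


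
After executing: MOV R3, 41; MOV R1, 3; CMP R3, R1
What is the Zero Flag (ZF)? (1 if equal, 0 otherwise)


Register state trace:
  MOV R3, 41  → R3 = 41
  MOV R1, 3  → R1 = 3
  CMP R3, R1  → computes 41 - 3 = 38
  Result is nonzero, so values are not equal
ZF = 0

0


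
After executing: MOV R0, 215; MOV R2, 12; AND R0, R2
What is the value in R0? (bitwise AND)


Register state trace:
  MOV R0, 215  → R0 = 215 (0b11010111)
  MOV R2, 12  → R2 = 12 (0b00001100)
  AND R0, R2  → R0 = 215 AND 12 = 4 (0b00000100)
Final: R0 = 4

4


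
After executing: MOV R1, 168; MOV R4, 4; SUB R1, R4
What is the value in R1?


Register state trace:
  MOV R1, 168  → R1 = 168
  MOV R4, 4  → R4 = 4
  SUB R1, R4  → R1 = 168 - 4 = 164
Final: R1 = 164

164


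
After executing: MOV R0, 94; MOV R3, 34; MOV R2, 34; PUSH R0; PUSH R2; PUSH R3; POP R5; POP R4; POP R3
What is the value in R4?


Stack trace (top is rightmost):
  MOV R0, 94  → R0 = 94
  MOV R3, 34  → R3 = 34
  MOV R2, 34  → R2 = 34
  PUSH R0  → stack: [94]
  PUSH R2  → stack: [94, 34]
  PUSH R3  → stack: [94, 34, 34]
  POP R5  → R5 = 34, stack: [94, 34]
  POP R4  → R4 = 34, stack: [94]
  POP R3  → R3 = 94, stack: []
Final: R4 = 34

34


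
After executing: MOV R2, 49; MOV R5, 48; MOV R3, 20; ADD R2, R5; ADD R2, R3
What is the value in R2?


Register state trace:
  MOV R2, 49  → R2 = 49
  MOV R5, 48  → R5 = 48
  MOV R3, 20  → R3 = 20
  ADD R2, R5  → R2 = 49 + 48 = 97
  ADD R2, R3  → R2 = 97 + 20 = 117
Final: R2 = 117

117


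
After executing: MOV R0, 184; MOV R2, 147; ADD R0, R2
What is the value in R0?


Register state trace:
  MOV R0, 184  → R0 = 184
  MOV R2, 147  → R2 = 147
  ADD R0, R2  → R0 = 184 + 147 = 331
Final: R0 = 331

331


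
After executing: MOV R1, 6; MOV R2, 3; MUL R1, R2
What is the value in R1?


Register state trace:
  MOV R1, 6  → R1 = 6
  MOV R2, 3  → R2 = 3
  MUL R1, R2  → R1 = 6 * 3 = 18
Final: R1 = 18

18


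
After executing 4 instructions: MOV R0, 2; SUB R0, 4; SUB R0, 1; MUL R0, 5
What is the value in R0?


Register state trace:
  MOV R0, 2  → R0 = 2
  SUB R0, 4  → R0 = 2 - 4 = -2
  SUB R0, 1  → R0 = -2 - 1 = -3
  MUL R0, 5  → R0 = -3 * 5 = -15
Final: R0 = -15

-15


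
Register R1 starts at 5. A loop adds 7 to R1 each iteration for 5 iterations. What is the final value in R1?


Starting value: R1 = 5
  Iter 1: R1 = 5 + 7 = 12
  Iter 2: R1 = 12 + 7 = 19
  Iter 3: R1 = 19 + 7 = 26
  Iter 4: R1 = 26 + 7 = 33
  Iter 5: R1 = 33 + 7 = 40
Final: R1 = 40

40


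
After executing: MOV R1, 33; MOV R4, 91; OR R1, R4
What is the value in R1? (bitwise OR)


Register state trace:
  MOV R1, 33  → R1 = 33 (0b00100001)
  MOV R4, 91  → R4 = 91 (0b01011011)
  OR R1, R4   → R1 = 33 OR 91 = 123 (0b01111011)
Final: R1 = 123

123


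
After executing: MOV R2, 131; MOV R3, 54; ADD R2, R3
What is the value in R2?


Register state trace:
  MOV R2, 131  → R2 = 131
  MOV R3, 54  → R3 = 54
  ADD R2, R3  → R2 = 131 + 54 = 185
Final: R2 = 185

185


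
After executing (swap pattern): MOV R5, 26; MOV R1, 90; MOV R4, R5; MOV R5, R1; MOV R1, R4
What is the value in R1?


Register state trace (swap pattern):
  MOV R5, 26  → R5 = 26
  MOV R1, 90  → R1 = 90
  MOV R4, R5  → R4 = 26  (save R5)
  MOV R5, R1  → R5 = 90  (R5 gets R1's value)
  MOV R1, R4  → R1 = 26  (R1 gets saved value)
Final: R1 = 26

26
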